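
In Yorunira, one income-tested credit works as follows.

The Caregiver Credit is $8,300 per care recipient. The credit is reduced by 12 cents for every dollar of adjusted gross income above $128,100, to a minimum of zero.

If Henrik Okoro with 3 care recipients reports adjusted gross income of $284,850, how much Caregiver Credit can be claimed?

Caregiver Credit: base = 3 × $8,300 = $24,900. 12% of the $156,750 excess over $128,100 is $18,810; credit = $24,900 − $18,810 = $6,090.

$6,090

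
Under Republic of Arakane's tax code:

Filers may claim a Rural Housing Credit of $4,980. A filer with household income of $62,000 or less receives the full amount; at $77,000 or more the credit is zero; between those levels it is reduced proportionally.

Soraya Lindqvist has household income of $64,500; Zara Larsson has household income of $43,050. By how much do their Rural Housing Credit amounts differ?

Soraya ($64,500): Rural Housing Credit: $64,500 is $2,500 into a $15,000 phase-out range, leaving 12,500/15,000 of the credit: $4,980 × 12,500/15,000 = $4,150.
Zara ($43,050): Rural Housing Credit: $43,050 is at or below the $62,000 threshold, so the full $4,980 applies.
Difference: |$4,150 − $4,980| = $830.

$830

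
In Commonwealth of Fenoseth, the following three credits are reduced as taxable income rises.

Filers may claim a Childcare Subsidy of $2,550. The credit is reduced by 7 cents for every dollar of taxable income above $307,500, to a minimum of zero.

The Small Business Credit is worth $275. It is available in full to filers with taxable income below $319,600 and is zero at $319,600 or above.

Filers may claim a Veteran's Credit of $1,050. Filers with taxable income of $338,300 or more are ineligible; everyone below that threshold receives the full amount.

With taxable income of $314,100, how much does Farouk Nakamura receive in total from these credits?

$3,413

Childcare Subsidy: 7% of the $6,600 excess over $307,500 is $462; credit = $2,550 − $462 = $2,088.
Small Business Credit: $314,100 is below the $319,600 cutoff, so the full $275 applies.
Veteran's Credit: $314,100 is below the $338,300 cutoff, so the full $1,050 applies.
Total: $2,088 + $275 + $1,050 = $3,413.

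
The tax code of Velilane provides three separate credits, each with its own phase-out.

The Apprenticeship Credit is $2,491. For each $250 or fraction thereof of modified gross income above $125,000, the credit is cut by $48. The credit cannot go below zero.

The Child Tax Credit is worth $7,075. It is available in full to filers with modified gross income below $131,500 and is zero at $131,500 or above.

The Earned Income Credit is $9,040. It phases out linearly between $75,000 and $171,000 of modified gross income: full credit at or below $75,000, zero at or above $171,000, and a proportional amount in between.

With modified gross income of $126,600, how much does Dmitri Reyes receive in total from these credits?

$13,411

Apprenticeship Credit: income exceeds $125,000 by $1,600, which is 7 full-or-partial $250 increments; reduction = 7 × $48 = $336, leaving $2,155.
Child Tax Credit: $126,600 is below the $131,500 cutoff, so the full $7,075 applies.
Earned Income Credit: $126,600 is $51,600 into a $96,000 phase-out range, leaving 44,400/96,000 of the credit: $9,040 × 44,400/96,000 = $4,181.
Total: $2,155 + $7,075 + $4,181 = $13,411.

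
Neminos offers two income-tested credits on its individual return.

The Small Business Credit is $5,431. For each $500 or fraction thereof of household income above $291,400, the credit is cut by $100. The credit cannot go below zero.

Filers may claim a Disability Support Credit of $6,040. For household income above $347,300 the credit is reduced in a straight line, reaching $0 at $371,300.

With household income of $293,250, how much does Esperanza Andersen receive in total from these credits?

Small Business Credit: income exceeds $291,400 by $1,850, which is 4 full-or-partial $500 increments; reduction = 4 × $100 = $400, leaving $5,031.
Disability Support Credit: $293,250 is at or below the $347,300 threshold, so the full $6,040 applies.
Total: $5,031 + $6,040 = $11,071.

$11,071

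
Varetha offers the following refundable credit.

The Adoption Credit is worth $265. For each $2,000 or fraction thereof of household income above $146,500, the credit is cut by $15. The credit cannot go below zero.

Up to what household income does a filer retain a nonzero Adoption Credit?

$180,500

After 17 increments the reduction is 17 × $15 = $255, leaving $10; one more increment wipes it out. Increment 17 ends at excess 17 × $2,000 = $34,000, so the highest qualifying income is $146,500 + $34,000 = $180,500.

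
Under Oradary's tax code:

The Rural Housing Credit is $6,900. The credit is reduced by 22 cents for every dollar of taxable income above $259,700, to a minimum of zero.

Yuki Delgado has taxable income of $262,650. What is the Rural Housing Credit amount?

$6,251

Rural Housing Credit: 22% of the $2,950 excess over $259,700 is $649; credit = $6,900 − $649 = $6,251.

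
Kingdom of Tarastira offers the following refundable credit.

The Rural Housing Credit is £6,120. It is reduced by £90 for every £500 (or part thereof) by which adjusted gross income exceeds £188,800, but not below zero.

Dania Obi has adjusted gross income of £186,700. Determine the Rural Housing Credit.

£6,120

Rural Housing Credit: £186,700 is at or below the £188,800 threshold, so the full £6,120 applies.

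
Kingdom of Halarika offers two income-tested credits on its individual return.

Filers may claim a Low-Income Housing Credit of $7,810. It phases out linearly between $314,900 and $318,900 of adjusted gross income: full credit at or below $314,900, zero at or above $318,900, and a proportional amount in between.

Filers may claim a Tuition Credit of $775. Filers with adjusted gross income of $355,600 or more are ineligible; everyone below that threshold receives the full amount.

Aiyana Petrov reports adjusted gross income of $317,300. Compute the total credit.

$3,899

Low-Income Housing Credit: $317,300 is $2,400 into a $4,000 phase-out range, leaving 1,600/4,000 of the credit: $7,810 × 1,600/4,000 = $3,124.
Tuition Credit: $317,300 is below the $355,600 cutoff, so the full $775 applies.
Total: $3,124 + $775 = $3,899.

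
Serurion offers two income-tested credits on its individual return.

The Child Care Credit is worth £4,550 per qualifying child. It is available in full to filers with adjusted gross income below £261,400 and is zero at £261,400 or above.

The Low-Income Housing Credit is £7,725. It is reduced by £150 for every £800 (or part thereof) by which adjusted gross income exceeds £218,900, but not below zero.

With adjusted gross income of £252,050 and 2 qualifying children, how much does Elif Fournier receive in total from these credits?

Child Care Credit: base = 2 × £4,550 = £9,100. £252,050 is below the £261,400 cutoff, so the full £9,100 applies.
Low-Income Housing Credit: income exceeds £218,900 by £33,150, which is 42 full-or-partial £800 increments; reduction = 42 × £150 = £6,300, leaving £1,425.
Total: £9,100 + £1,425 = £10,525.

£10,525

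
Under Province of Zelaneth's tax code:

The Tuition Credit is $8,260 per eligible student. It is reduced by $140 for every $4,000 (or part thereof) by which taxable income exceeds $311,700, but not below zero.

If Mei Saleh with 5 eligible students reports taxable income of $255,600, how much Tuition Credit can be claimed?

Tuition Credit: base = 5 × $8,260 = $41,300. $255,600 is at or below the $311,700 threshold, so the full $41,300 applies.

$41,300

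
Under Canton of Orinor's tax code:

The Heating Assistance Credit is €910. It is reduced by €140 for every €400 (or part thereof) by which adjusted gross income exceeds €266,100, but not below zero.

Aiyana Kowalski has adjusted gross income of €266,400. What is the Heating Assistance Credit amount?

€770

Heating Assistance Credit: income exceeds €266,100 by €300, which is 1 full-or-partial €400 increment; reduction = 1 × €140 = €140, leaving €770.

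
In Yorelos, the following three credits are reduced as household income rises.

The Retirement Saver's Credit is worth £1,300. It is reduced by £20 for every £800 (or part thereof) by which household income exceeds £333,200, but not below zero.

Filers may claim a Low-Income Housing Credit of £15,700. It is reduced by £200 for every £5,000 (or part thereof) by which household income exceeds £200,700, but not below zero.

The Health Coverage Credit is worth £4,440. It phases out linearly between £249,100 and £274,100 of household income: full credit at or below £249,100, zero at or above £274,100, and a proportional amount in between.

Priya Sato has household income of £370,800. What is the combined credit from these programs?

Retirement Saver's Credit: income exceeds £333,200 by £37,600, which is 47 full-or-partial £800 increments; reduction = 47 × £20 = £940, leaving £360.
Low-Income Housing Credit: income exceeds £200,700 by £170,100, which is 35 full-or-partial £5,000 increments; reduction = 35 × £200 = £7,000, leaving £8,700.
Health Coverage Credit: £370,800 is at or above £274,100, so the credit is £0.
Total: £360 + £8,700 + £0 = £9,060.

£9,060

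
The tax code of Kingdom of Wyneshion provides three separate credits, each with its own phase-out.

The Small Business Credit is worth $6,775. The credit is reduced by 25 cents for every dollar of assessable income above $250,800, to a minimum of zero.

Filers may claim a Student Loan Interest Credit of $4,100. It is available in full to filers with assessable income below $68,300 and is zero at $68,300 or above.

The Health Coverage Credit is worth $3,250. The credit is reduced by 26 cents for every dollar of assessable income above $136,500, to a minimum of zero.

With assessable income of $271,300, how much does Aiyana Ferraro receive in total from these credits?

$1,650

Small Business Credit: 25% of the $20,500 excess over $250,800 is $5,125; credit = $6,775 − $5,125 = $1,650.
Student Loan Interest Credit: $271,300 meets or exceeds the $68,300 cutoff, so the credit is $0.
Health Coverage Credit: 26% of the $134,800 excess over $136,500 is $35,048 ≥ base, so the credit is $0.
Total: $1,650 + $0 + $0 = $1,650.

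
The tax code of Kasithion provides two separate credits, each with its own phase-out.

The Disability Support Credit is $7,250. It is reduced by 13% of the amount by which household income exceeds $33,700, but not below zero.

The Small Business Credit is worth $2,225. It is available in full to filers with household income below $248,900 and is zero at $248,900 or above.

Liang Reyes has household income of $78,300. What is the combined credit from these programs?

$3,677

Disability Support Credit: 13% of the $44,600 excess over $33,700 is $5,798; credit = $7,250 − $5,798 = $1,452.
Small Business Credit: $78,300 is below the $248,900 cutoff, so the full $2,225 applies.
Total: $1,452 + $2,225 = $3,677.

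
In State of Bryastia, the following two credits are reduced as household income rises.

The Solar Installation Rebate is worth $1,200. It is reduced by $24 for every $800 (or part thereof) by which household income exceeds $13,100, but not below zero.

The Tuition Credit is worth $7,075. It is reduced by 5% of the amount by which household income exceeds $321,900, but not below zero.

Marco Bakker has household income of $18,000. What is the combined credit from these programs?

Solar Installation Rebate: income exceeds $13,100 by $4,900, which is 7 full-or-partial $800 increments; reduction = 7 × $24 = $168, leaving $1,032.
Tuition Credit: $18,000 is at or below the $321,900 threshold, so the full $7,075 applies.
Total: $1,032 + $7,075 = $8,107.

$8,107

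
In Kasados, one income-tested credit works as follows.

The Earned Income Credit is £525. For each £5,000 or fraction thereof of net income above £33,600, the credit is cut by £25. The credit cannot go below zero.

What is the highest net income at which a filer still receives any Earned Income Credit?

£133,600

After 20 increments the reduction is 20 × £25 = £500, leaving £25; one more increment wipes it out. Increment 20 ends at excess 20 × £5,000 = £100,000, so the highest qualifying income is £33,600 + £100,000 = £133,600.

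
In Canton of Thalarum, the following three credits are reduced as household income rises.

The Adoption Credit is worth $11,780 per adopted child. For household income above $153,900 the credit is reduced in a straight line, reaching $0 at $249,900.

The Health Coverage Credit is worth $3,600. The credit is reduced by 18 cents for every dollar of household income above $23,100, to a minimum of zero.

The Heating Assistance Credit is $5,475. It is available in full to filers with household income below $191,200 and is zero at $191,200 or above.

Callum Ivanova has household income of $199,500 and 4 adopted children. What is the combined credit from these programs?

Adoption Credit: base = 4 × $11,780 = $47,120. $199,500 is $45,600 into a $96,000 phase-out range, leaving 50,400/96,000 of the credit: $47,120 × 50,400/96,000 = $24,738.
Health Coverage Credit: 18% of the $176,400 excess over $23,100 is $31,752 ≥ base, so the credit is $0.
Heating Assistance Credit: $199,500 meets or exceeds the $191,200 cutoff, so the credit is $0.
Total: $24,738 + $0 + $0 = $24,738.

$24,738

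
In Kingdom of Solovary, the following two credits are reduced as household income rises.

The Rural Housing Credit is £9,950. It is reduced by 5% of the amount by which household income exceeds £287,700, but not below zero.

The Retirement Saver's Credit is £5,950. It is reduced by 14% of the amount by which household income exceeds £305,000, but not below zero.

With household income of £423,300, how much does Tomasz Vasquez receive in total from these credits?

Rural Housing Credit: 5% of the £135,600 excess over £287,700 is £6,780; credit = £9,950 − £6,780 = £3,170.
Retirement Saver's Credit: 14% of the £118,300 excess over £305,000 is £16,562 ≥ base, so the credit is £0.
Total: £3,170 + £0 = £3,170.

£3,170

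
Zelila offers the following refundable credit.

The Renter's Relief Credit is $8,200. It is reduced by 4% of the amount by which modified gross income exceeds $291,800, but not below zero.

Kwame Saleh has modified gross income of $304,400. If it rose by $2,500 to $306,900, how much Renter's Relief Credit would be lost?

At $304,400 — 4% of the $12,600 excess over $291,800 is $504; credit = $8,200 − $504 = $7,696.
At $306,900 — 4% of the $15,100 excess over $291,800 is $604; credit = $8,200 − $604 = $7,596.
Lost: $7,696 − $7,596 = $100.

$100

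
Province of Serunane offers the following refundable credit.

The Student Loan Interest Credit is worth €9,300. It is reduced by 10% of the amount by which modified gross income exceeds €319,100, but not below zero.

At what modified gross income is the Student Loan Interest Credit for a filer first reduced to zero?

The credit falls by 10% of each euro above €319,100, so it reaches zero when the excess is €9,300 / 10% = €93,000: income = €319,100 + €93,000 = €412,100.

€412,100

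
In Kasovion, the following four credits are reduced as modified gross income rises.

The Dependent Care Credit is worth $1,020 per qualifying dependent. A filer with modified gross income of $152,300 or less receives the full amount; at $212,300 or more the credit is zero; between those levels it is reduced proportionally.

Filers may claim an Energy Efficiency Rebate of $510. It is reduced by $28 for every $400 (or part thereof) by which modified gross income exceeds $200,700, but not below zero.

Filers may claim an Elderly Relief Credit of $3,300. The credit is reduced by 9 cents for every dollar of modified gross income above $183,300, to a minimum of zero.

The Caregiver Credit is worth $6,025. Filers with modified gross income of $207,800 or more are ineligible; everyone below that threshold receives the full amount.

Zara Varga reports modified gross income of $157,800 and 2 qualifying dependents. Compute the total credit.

$11,688

Dependent Care Credit: base = 2 × $1,020 = $2,040. $157,800 is $5,500 into a $60,000 phase-out range, leaving 54,500/60,000 of the credit: $2,040 × 54,500/60,000 = $1,853.
Energy Efficiency Rebate: $157,800 is at or below the $200,700 threshold, so the full $510 applies.
Elderly Relief Credit: $157,800 is at or below the $183,300 threshold, so the full $3,300 applies.
Caregiver Credit: $157,800 is below the $207,800 cutoff, so the full $6,025 applies.
Total: $1,853 + $510 + $3,300 + $6,025 = $11,688.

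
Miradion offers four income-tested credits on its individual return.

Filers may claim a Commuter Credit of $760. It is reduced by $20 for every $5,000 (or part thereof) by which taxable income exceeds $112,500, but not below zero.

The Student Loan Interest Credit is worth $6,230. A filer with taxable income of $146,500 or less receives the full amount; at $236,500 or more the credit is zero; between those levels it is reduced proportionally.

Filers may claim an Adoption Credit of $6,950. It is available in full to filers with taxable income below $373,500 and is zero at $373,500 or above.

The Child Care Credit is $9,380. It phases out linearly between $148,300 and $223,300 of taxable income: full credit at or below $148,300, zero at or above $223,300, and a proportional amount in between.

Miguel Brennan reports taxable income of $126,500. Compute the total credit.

Commuter Credit: income exceeds $112,500 by $14,000, which is 3 full-or-partial $5,000 increments; reduction = 3 × $20 = $60, leaving $700.
Student Loan Interest Credit: $126,500 is at or below the $146,500 threshold, so the full $6,230 applies.
Adoption Credit: $126,500 is below the $373,500 cutoff, so the full $6,950 applies.
Child Care Credit: $126,500 is at or below the $148,300 threshold, so the full $9,380 applies.
Total: $700 + $6,230 + $6,950 + $9,380 = $23,260.

$23,260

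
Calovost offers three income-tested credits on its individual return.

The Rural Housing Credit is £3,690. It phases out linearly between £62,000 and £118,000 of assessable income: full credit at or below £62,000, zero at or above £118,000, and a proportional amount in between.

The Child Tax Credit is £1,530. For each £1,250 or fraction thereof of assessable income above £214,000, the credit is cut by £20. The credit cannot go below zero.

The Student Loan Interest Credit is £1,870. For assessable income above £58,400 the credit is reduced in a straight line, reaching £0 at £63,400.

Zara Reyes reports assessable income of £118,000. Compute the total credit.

Rural Housing Credit: £118,000 is at or above £118,000, so the credit is £0.
Child Tax Credit: £118,000 is at or below the £214,000 threshold, so the full £1,530 applies.
Student Loan Interest Credit: £118,000 is at or above £63,400, so the credit is £0.
Total: £0 + £1,530 + £0 = £1,530.

£1,530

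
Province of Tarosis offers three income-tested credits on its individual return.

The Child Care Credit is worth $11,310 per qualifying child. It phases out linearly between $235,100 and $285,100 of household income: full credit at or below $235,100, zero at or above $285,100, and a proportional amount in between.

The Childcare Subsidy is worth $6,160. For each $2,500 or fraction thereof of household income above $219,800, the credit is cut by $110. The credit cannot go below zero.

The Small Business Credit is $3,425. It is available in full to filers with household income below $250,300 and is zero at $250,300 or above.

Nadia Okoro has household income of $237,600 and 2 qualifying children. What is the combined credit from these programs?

$30,194

Child Care Credit: base = 2 × $11,310 = $22,620. $237,600 is $2,500 into a $50,000 phase-out range, leaving 47,500/50,000 of the credit: $22,620 × 47,500/50,000 = $21,489.
Childcare Subsidy: income exceeds $219,800 by $17,800, which is 8 full-or-partial $2,500 increments; reduction = 8 × $110 = $880, leaving $5,280.
Small Business Credit: $237,600 is below the $250,300 cutoff, so the full $3,425 applies.
Total: $21,489 + $5,280 + $3,425 = $30,194.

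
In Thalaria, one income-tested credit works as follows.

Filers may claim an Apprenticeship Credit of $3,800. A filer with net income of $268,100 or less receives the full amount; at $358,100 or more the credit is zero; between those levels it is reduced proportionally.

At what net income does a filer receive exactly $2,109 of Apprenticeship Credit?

$308,150

$2,109 is 2,109/3,800 of the full $3,800, so 1,691/3,800 of the $90,000 range has been used: income = $268,100 + $90,000 × 1,691/3,800 = $308,150.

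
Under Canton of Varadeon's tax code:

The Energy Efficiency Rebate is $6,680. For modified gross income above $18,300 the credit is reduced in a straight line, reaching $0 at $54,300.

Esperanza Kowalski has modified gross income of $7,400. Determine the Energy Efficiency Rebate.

Energy Efficiency Rebate: $7,400 is at or below the $18,300 threshold, so the full $6,680 applies.

$6,680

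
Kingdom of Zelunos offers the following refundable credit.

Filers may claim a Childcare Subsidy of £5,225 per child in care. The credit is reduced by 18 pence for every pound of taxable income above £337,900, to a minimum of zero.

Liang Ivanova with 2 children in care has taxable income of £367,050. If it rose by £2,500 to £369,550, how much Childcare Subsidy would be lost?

At £367,050 — base = 2 × £5,225 = £10,450. 18% of the £29,150 excess over £337,900 is £5,247; credit = £10,450 − £5,247 = £5,203.
At £369,550 — base = 2 × £5,225 = £10,450. 18% of the £31,650 excess over £337,900 is £5,697; credit = £10,450 − £5,697 = £4,753.
Lost: £5,203 − £4,753 = £450.

£450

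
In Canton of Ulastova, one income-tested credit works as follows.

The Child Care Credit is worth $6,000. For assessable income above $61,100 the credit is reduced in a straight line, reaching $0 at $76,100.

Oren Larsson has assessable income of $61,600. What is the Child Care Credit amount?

$5,800

Child Care Credit: $61,600 is $500 into a $15,000 phase-out range, leaving 14,500/15,000 of the credit: $6,000 × 14,500/15,000 = $5,800.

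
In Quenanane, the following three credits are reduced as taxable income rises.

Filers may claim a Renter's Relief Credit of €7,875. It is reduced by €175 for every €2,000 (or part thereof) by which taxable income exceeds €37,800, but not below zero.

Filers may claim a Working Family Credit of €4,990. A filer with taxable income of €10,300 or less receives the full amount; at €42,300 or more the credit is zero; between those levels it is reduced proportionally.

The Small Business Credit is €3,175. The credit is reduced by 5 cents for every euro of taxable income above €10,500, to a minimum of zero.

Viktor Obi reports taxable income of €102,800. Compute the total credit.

Renter's Relief Credit: income exceeds €37,800 by €65,000, which is 33 full-or-partial €2,000 increments; reduction = 33 × €175 = €5,775, leaving €2,100.
Working Family Credit: €102,800 is at or above €42,300, so the credit is €0.
Small Business Credit: 5% of the €92,300 excess over €10,500 is €4,615 ≥ base, so the credit is €0.
Total: €2,100 + €0 + €0 = €2,100.

€2,100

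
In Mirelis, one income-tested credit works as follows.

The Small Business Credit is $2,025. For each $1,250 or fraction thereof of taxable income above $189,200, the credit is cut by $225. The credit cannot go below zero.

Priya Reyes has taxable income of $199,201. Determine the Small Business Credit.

Small Business Credit: income exceeds $189,200 by $10,001 → 9 increments × $225 = $2,025 ≥ base, so the credit is $0.

$0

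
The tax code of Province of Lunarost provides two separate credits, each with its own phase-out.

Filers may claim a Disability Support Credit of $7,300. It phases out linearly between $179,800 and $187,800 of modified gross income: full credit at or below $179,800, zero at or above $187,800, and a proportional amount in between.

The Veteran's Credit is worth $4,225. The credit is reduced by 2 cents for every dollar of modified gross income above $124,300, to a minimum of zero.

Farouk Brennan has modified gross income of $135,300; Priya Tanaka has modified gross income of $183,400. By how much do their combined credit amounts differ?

$4,247

Farouk ($135,300): Disability Support Credit: $135,300 is at or below the $179,800 threshold, so the full $7,300 applies. Veteran's Credit: 2% of the $11,000 excess over $124,300 is $220; credit = $4,225 − $220 = $4,005. total $7,300 + $4,005 = $11,305
Priya ($183,400): Disability Support Credit: $183,400 is $3,600 into a $8,000 phase-out range, leaving 4,400/8,000 of the credit: $7,300 × 4,400/8,000 = $4,015. Veteran's Credit: 2% of the $59,100 excess over $124,300 is $1,182; credit = $4,225 − $1,182 = $3,043. total $4,015 + $3,043 = $7,058
Difference: |$11,305 − $7,058| = $4,247.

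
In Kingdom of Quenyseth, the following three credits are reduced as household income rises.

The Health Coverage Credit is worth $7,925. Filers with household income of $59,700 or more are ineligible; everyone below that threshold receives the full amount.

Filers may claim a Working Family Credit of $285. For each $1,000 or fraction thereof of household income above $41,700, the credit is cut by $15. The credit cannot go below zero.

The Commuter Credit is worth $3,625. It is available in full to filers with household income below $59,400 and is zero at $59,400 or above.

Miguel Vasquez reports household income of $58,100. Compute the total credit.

$11,580

Health Coverage Credit: $58,100 is below the $59,700 cutoff, so the full $7,925 applies.
Working Family Credit: income exceeds $41,700 by $16,400, which is 17 full-or-partial $1,000 increments; reduction = 17 × $15 = $255, leaving $30.
Commuter Credit: $58,100 is below the $59,400 cutoff, so the full $3,625 applies.
Total: $7,925 + $30 + $3,625 = $11,580.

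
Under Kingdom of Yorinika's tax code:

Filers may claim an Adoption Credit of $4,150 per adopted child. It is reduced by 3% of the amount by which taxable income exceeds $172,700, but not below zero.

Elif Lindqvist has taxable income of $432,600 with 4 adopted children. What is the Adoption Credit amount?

Adoption Credit: base = 4 × $4,150 = $16,600. 3% of the $259,900 excess over $172,700 is $7,797; credit = $16,600 − $7,797 = $8,803.

$8,803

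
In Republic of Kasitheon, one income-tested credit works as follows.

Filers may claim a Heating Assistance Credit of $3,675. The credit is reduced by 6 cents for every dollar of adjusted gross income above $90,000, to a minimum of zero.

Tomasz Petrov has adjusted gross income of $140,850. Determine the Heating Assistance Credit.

Heating Assistance Credit: 6% of the $50,850 excess over $90,000 is $3,051; credit = $3,675 − $3,051 = $624.

$624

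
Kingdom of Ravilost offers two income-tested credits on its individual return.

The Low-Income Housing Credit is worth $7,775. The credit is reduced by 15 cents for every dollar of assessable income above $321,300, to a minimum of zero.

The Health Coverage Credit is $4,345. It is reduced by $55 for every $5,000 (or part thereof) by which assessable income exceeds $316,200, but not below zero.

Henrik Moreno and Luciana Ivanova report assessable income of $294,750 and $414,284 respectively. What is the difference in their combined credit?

Henrik ($294,750): Low-Income Housing Credit: $294,750 is at or below the $321,300 threshold, so the full $7,775 applies. Health Coverage Credit: $294,750 is at or below the $316,200 threshold, so the full $4,345 applies. total $7,775 + $4,345 = $12,120
Luciana ($414,284): Low-Income Housing Credit: 15% of the $92,984 excess over $321,300 is $13,947.60 ≥ base, so the credit is $0. Health Coverage Credit: income exceeds $316,200 by $98,084, which is 20 full-or-partial $5,000 increments; reduction = 20 × $55 = $1,100, leaving $3,245. total $0 + $3,245 = $3,245
Difference: |$12,120 − $3,245| = $8,875.

$8,875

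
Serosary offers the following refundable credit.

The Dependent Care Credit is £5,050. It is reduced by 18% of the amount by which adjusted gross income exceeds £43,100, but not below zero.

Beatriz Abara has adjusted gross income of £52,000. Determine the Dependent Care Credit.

Dependent Care Credit: 18% of the £8,900 excess over £43,100 is £1,602; credit = £5,050 − £1,602 = £3,448.

£3,448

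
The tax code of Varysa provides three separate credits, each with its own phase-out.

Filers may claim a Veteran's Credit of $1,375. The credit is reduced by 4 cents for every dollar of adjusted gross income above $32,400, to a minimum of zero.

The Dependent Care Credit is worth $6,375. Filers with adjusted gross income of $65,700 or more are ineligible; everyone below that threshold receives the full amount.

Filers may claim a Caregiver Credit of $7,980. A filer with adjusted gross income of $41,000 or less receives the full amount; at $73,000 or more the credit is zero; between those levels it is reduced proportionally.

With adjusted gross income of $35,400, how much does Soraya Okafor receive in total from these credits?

$15,610

Veteran's Credit: 4% of the $3,000 excess over $32,400 is $120; credit = $1,375 − $120 = $1,255.
Dependent Care Credit: $35,400 is below the $65,700 cutoff, so the full $6,375 applies.
Caregiver Credit: $35,400 is at or below the $41,000 threshold, so the full $7,980 applies.
Total: $1,255 + $6,375 + $7,980 = $15,610.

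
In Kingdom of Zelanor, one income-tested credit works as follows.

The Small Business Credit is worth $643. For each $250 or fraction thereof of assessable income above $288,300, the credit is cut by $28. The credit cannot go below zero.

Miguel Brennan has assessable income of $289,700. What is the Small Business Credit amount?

Small Business Credit: income exceeds $288,300 by $1,400, which is 6 full-or-partial $250 increments; reduction = 6 × $28 = $168, leaving $475.

$475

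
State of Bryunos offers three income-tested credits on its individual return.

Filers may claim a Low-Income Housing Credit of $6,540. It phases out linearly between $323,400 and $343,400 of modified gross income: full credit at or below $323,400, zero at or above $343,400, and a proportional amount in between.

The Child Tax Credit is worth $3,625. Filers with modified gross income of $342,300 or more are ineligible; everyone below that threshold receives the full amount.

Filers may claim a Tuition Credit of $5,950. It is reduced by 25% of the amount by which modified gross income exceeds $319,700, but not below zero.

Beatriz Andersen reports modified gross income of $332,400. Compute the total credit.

Low-Income Housing Credit: $332,400 is $9,000 into a $20,000 phase-out range, leaving 11,000/20,000 of the credit: $6,540 × 11,000/20,000 = $3,597.
Child Tax Credit: $332,400 is below the $342,300 cutoff, so the full $3,625 applies.
Tuition Credit: 25% of the $12,700 excess over $319,700 is $3,175; credit = $5,950 − $3,175 = $2,775.
Total: $3,597 + $3,625 + $2,775 = $9,997.

$9,997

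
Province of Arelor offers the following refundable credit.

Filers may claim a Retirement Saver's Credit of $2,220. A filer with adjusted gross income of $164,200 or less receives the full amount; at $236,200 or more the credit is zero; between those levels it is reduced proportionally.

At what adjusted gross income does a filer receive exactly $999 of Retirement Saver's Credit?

$203,800

$999 is 999/2,220 of the full $2,220, so 1,221/2,220 of the $72,000 range has been used: income = $164,200 + $72,000 × 1,221/2,220 = $203,800.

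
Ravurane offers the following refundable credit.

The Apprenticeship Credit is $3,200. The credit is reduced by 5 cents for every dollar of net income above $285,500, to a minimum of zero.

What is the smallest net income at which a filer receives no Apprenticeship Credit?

$349,500

The credit falls by 5% of each dollar above $285,500, so it reaches zero when the excess is $3,200 / 5% = $64,000: income = $285,500 + $64,000 = $349,500.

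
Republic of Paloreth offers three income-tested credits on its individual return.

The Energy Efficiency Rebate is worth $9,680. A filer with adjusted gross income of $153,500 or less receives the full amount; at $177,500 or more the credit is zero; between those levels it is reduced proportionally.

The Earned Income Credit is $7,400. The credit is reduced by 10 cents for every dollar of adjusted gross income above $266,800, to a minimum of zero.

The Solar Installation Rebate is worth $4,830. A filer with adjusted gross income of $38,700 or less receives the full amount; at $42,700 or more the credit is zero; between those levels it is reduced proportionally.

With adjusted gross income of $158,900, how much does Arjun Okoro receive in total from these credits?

Energy Efficiency Rebate: $158,900 is $5,400 into a $24,000 phase-out range, leaving 18,600/24,000 of the credit: $9,680 × 18,600/24,000 = $7,502.
Earned Income Credit: $158,900 is at or below the $266,800 threshold, so the full $7,400 applies.
Solar Installation Rebate: $158,900 is at or above $42,700, so the credit is $0.
Total: $7,502 + $7,400 + $0 = $14,902.

$14,902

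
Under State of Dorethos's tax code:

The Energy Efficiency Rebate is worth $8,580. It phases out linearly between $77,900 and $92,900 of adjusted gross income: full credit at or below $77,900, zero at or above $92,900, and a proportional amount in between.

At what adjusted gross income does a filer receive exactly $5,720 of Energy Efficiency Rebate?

$82,900

$5,720 is 5,720/8,580 of the full $8,580, so 2,860/8,580 of the $15,000 range has been used: income = $77,900 + $15,000 × 2,860/8,580 = $82,900.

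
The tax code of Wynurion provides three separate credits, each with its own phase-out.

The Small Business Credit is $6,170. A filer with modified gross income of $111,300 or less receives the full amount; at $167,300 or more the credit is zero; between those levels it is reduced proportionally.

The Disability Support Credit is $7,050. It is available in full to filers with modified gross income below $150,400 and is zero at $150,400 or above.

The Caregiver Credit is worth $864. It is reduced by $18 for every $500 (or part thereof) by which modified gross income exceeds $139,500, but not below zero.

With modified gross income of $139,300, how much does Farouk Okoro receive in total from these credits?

Small Business Credit: $139,300 is $28,000 into a $56,000 phase-out range, leaving 28,000/56,000 of the credit: $6,170 × 28,000/56,000 = $3,085.
Disability Support Credit: $139,300 is below the $150,400 cutoff, so the full $7,050 applies.
Caregiver Credit: $139,300 is at or below the $139,500 threshold, so the full $864 applies.
Total: $3,085 + $7,050 + $864 = $10,999.

$10,999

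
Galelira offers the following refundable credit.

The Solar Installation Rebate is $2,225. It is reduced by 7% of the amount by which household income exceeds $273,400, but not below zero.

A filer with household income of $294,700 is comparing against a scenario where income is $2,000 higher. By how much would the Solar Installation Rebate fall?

At $294,700 — 7% of the $21,300 excess over $273,400 is $1,491; credit = $2,225 − $1,491 = $734.
At $296,700 — 7% of the $23,300 excess over $273,400 is $1,631; credit = $2,225 − $1,631 = $594.
Lost: $734 − $594 = $140.

$140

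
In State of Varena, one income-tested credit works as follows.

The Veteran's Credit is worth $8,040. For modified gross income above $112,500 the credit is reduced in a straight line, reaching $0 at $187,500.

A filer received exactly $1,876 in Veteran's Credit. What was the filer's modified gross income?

$1,876 is 1,876/8,040 of the full $8,040, so 6,164/8,040 of the $75,000 range has been used: income = $112,500 + $75,000 × 6,164/8,040 = $170,000.

$170,000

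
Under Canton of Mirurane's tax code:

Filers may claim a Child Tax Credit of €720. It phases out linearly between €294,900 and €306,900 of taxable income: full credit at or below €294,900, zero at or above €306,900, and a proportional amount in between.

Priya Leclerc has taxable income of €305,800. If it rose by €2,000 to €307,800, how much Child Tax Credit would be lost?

At €305,800 — €305,800 is €10,900 into a €12,000 phase-out range, leaving 1,100/12,000 of the credit: €720 × 1,100/12,000 = €66.
At €307,800 — €307,800 is at or above €306,900, so the credit is €0.
Lost: €66 − €0 = €66.

€66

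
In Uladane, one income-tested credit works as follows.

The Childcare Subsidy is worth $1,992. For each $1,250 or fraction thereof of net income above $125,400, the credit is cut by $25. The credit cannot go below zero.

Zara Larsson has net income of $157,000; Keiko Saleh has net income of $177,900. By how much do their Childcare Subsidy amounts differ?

Zara ($157,000): Childcare Subsidy: income exceeds $125,400 by $31,600, which is 26 full-or-partial $1,250 increments; reduction = 26 × $25 = $650, leaving $1,342.
Keiko ($177,900): Childcare Subsidy: income exceeds $125,400 by $52,500, which is 42 full-or-partial $1,250 increments; reduction = 42 × $25 = $1,050, leaving $942.
Difference: |$1,342 − $942| = $400.

$400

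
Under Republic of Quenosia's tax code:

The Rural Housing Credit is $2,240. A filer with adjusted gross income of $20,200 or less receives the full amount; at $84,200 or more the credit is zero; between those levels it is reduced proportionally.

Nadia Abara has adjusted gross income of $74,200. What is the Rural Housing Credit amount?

Rural Housing Credit: $74,200 is $54,000 into a $64,000 phase-out range, leaving 10,000/64,000 of the credit: $2,240 × 10,000/64,000 = $350.

$350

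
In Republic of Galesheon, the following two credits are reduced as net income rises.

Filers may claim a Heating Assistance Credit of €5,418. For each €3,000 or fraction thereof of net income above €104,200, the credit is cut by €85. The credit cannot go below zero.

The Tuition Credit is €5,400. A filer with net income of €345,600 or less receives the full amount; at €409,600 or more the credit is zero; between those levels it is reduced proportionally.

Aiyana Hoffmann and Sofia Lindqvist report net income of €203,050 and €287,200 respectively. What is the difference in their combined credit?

Aiyana (€203,050): Heating Assistance Credit: income exceeds €104,200 by €98,850, which is 33 full-or-partial €3,000 increments; reduction = 33 × €85 = €2,805, leaving €2,613. Tuition Credit: €203,050 is at or below the €345,600 threshold, so the full €5,400 applies. total €2,613 + €5,400 = €8,013
Sofia (€287,200): Heating Assistance Credit: income exceeds €104,200 by €183,000, which is 61 full-or-partial €3,000 increments; reduction = 61 × €85 = €5,185, leaving €233. Tuition Credit: €287,200 is at or below the €345,600 threshold, so the full €5,400 applies. total €233 + €5,400 = €5,633
Difference: |€8,013 − €5,633| = €2,380.

€2,380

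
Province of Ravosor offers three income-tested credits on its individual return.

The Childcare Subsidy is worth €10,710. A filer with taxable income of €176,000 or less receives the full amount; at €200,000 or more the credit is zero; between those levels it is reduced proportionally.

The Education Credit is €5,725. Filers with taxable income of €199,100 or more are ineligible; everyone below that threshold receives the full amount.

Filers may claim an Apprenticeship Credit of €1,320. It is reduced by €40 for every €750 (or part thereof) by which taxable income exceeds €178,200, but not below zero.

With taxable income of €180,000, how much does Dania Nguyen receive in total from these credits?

€15,850

Childcare Subsidy: €180,000 is €4,000 into a €24,000 phase-out range, leaving 20,000/24,000 of the credit: €10,710 × 20,000/24,000 = €8,925.
Education Credit: €180,000 is below the €199,100 cutoff, so the full €5,725 applies.
Apprenticeship Credit: income exceeds €178,200 by €1,800, which is 3 full-or-partial €750 increments; reduction = 3 × €40 = €120, leaving €1,200.
Total: €8,925 + €5,725 + €1,200 = €15,850.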